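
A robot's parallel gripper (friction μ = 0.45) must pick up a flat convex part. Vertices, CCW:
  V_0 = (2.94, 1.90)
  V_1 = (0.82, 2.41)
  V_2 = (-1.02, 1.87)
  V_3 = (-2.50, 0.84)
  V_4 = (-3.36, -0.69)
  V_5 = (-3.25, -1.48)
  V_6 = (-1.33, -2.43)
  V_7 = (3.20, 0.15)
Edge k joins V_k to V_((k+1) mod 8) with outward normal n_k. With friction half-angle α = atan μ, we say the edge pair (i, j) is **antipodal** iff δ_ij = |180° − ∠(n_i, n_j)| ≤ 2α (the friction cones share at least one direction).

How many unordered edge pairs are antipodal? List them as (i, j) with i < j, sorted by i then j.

α = atan 0.45 = 24.23°;  2α = 48.46°
n_0 = (+0.2339, +0.9723)
n_1 = (-0.2816, +0.9595)
n_2 = (-0.5712, +0.8208)
n_3 = (-0.8717, +0.4900)
n_4 = (-0.9904, -0.1379)
n_5 = (-0.4435, -0.8963)
n_6 = (+0.4949, -0.8690)
n_7 = (+0.9891, +0.1470)
  (0,1): δ = 150.12°  ·
  (0,2): δ = 131.64°  ·
  (0,3): δ = 105.81°  ·
  (0,4): δ = 68.55°  ·
  (0,5): δ = 12.80°  ✓
  (0,6): δ = 43.19°  ✓
  (0,7): δ = 111.98°  ·
  (1,2): δ = 161.52°  ·
  (1,3): δ = 135.70°  ·
  (1,4): δ = 98.43°  ·
  (1,5): δ = 42.68°  ✓
  (1,6): δ = 13.31°  ✓
  (1,7): δ = 82.09°  ·
  (2,3): δ = 154.18°  ·
  (2,4): δ = 116.91°  ·
  (2,5): δ = 61.16°  ·
  (2,6): δ = 5.17°  ✓
  (2,7): δ = 63.61°  ·
  (3,4): δ = 142.73°  ·
  (3,5): δ = 86.99°  ·
  (3,6): δ = 31.00°  ✓
  (3,7): δ = 37.79°  ✓
  (4,5): δ = 124.25°  ·
  (4,6): δ = 68.26°  ·
  (4,7): δ = 0.52°  ✓
  (5,6): δ = 124.01°  ·
  (5,7): δ = 55.22°  ·
  (6,7): δ = 111.21°  ·
antipodal pairs: 8

count = 8; pairs: (0,5), (0,6), (1,5), (1,6), (2,6), (3,6), (3,7), (4,7)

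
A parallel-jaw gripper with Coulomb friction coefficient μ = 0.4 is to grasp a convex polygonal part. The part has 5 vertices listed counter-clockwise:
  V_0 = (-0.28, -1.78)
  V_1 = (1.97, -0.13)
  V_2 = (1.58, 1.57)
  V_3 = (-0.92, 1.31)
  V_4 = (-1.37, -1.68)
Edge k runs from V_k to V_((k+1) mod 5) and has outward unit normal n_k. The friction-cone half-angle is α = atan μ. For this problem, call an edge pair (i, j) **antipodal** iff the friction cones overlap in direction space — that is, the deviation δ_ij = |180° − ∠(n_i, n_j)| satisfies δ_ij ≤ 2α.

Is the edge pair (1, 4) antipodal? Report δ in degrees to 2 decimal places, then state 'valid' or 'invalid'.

α = atan 0.4 = 21.80°;  2α = 43.60°
edge 1: e_1 = (-0.39, +1.70);  n_1 = (+0.9747, +0.2236)
edge 4: e_4 = (+1.09, -0.10);  n_4 = (-0.0914, -0.9958)
∠(n_1, n_4) = 108.16°
δ = |180° − 108.16°| = 71.84°
71.84° > 2α = 43.60°  →  invalid

δ = 71.84°, invalid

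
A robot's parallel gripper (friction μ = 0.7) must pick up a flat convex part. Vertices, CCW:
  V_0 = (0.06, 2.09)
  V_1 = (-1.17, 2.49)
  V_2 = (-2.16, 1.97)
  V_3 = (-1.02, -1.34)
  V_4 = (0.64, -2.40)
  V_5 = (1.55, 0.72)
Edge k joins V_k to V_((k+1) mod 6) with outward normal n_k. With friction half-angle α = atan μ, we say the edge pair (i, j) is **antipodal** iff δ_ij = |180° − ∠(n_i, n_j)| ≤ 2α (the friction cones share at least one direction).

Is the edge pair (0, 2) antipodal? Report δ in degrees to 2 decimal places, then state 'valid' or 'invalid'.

δ = 52.98°, valid

α = atan 0.7 = 34.99°;  2α = 69.98°
edge 0: e_0 = (-1.23, +0.40);  n_0 = (+0.3093, +0.9510)
edge 2: e_2 = (+1.14, -3.31);  n_2 = (-0.9455, -0.3256)
∠(n_0, n_2) = 127.02°
δ = |180° − 127.02°| = 52.98°
52.98° ≤ 2α = 69.98°  →  valid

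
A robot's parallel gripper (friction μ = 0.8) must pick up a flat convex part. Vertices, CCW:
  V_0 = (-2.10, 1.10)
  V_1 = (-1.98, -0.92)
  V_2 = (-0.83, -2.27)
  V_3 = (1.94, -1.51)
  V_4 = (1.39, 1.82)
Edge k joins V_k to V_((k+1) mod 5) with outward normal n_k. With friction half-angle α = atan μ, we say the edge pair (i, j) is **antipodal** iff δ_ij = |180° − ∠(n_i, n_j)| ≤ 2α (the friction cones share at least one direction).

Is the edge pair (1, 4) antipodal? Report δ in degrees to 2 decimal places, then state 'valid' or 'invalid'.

δ = 61.23°, valid

α = atan 0.8 = 38.66°;  2α = 77.32°
edge 1: e_1 = (+1.15, -1.35);  n_1 = (-0.7612, -0.6485)
edge 4: e_4 = (-3.49, -0.72);  n_4 = (-0.2020, +0.9794)
∠(n_1, n_4) = 118.77°
δ = |180° − 118.77°| = 61.23°
61.23° ≤ 2α = 77.32°  →  valid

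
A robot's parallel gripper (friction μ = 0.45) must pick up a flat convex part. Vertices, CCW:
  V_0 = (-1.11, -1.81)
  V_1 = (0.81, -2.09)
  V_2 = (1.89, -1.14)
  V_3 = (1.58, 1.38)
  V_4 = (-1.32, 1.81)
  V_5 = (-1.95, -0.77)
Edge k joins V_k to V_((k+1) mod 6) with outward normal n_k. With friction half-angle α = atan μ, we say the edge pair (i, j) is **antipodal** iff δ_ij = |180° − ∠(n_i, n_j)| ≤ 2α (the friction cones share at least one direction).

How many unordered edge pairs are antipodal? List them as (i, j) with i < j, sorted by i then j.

count = 5; pairs: (0,3), (1,4), (2,4), (2,5), (3,5)

α = atan 0.45 = 24.23°;  2α = 48.46°
n_0 = (-0.1443, -0.9895)
n_1 = (+0.6605, -0.7509)
n_2 = (+0.9925, +0.1221)
n_3 = (+0.1467, +0.9892)
n_4 = (-0.9715, +0.2372)
n_5 = (-0.7779, -0.6283)
  (0,1): δ = 130.37°  ·
  (0,2): δ = 74.69°  ·
  (0,3): δ = 0.14°  ✓
  (0,4): δ = 84.57°  ·
  (0,5): δ = 137.22°  ·
  (1,2): δ = 124.32°  ·
  (1,3): δ = 49.77°  ·
  (1,4): δ = 34.94°  ✓
  (1,5): δ = 87.59°  ·
  (2,3): δ = 105.45°  ·
  (2,4): δ = 20.74°  ✓
  (2,5): δ = 31.91°  ✓
  (3,4): δ = 95.29°  ·
  (3,5): δ = 42.64°  ✓
  (4,5): δ = 127.35°  ·
antipodal pairs: 5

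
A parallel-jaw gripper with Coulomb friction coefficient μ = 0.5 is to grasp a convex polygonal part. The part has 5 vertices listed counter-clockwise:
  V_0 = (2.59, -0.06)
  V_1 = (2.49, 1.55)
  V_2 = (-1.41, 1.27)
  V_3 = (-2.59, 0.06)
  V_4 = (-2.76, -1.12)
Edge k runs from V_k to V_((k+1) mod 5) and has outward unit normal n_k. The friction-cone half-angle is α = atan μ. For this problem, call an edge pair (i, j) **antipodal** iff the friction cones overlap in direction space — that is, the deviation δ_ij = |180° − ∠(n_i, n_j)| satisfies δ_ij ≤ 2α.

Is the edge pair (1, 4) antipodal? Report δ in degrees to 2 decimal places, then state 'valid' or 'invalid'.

α = atan 0.5 = 26.57°;  2α = 53.13°
edge 1: e_1 = (-3.90, -0.28);  n_1 = (-0.0716, +0.9974)
edge 4: e_4 = (+5.35, +1.06);  n_4 = (+0.1944, -0.9809)
∠(n_1, n_4) = 172.90°
δ = |180° − 172.90°| = 7.10°
7.10° ≤ 2α = 53.13°  →  valid

δ = 7.10°, valid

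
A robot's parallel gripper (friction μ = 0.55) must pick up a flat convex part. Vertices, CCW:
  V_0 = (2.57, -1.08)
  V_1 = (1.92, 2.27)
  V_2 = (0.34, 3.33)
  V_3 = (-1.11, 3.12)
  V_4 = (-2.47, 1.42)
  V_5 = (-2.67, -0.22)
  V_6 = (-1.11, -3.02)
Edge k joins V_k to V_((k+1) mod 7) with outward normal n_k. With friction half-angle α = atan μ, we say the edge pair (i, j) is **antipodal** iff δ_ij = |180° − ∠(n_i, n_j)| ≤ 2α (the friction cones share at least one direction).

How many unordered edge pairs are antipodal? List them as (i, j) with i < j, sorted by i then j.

α = atan 0.55 = 28.81°;  2α = 57.62°
n_0 = (+0.9817, +0.1905)
n_1 = (+0.5571, +0.8304)
n_2 = (-0.1433, +0.9897)
n_3 = (-0.7809, +0.6247)
n_4 = (-0.9926, +0.1211)
n_5 = (-0.8736, -0.4867)
n_6 = (+0.4663, -0.8846)
  (0,1): δ = 134.84°  ·
  (0,2): δ = 92.74°  ·
  (0,3): δ = 49.64°  ✓
  (0,4): δ = 17.93°  ✓
  (0,5): δ = 18.14°  ✓
  (0,6): δ = 106.82°  ·
  (1,2): δ = 137.90°  ·
  (1,3): δ = 94.80°  ·
  (1,4): δ = 63.10°  ·
  (1,5): δ = 27.02°  ✓
  (1,6): δ = 61.65°  ·
  (2,3): δ = 136.90°  ·
  (2,4): δ = 105.19°  ·
  (2,5): δ = 69.12°  ·
  (2,6): δ = 19.56°  ✓
  (3,4): δ = 148.29°  ·
  (3,5): δ = 112.22°  ·
  (3,6): δ = 23.54°  ✓
  (4,5): δ = 143.92°  ·
  (4,6): δ = 55.25°  ✓
  (5,6): δ = 91.33°  ·
antipodal pairs: 7

count = 7; pairs: (0,3), (0,4), (0,5), (1,5), (2,6), (3,6), (4,6)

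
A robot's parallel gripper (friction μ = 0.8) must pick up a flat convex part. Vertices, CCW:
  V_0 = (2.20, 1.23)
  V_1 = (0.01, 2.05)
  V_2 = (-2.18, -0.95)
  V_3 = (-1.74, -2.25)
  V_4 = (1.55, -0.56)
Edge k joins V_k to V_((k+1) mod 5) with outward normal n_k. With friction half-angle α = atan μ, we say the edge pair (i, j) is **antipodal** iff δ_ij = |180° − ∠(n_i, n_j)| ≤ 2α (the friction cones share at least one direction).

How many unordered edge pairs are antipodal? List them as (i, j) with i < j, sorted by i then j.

count = 5; pairs: (0,2), (0,3), (1,3), (1,4), (2,4)

α = atan 0.8 = 38.66°;  2α = 77.32°
n_0 = (+0.3507, +0.9365)
n_1 = (-0.8077, +0.5896)
n_2 = (-0.9472, -0.3206)
n_3 = (+0.4569, -0.8895)
n_4 = (+0.9399, -0.3413)
  (0,1): δ = 105.60°  ·
  (0,2): δ = 50.77°  ✓
  (0,3): δ = 47.72°  ✓
  (0,4): δ = 90.57°  ·
  (1,2): δ = 125.17°  ·
  (1,3): δ = 26.68°  ✓
  (1,4): δ = 16.17°  ✓
  (2,3): δ = 81.51°  ·
  (2,4): δ = 38.66°  ✓
  (3,4): δ = 137.15°  ·
antipodal pairs: 5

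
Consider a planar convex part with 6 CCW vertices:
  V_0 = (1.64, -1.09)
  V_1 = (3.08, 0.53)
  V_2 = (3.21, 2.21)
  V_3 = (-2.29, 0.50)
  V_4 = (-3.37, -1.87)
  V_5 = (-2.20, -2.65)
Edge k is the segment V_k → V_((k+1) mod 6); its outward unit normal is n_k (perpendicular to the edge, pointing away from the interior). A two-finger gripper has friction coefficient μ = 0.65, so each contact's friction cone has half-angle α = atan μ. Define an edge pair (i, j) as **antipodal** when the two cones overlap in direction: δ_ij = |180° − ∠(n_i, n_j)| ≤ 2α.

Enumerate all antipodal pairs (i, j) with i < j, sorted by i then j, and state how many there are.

count = 7; pairs: (0,2), (0,3), (1,3), (1,4), (2,4), (2,5), (3,5)

α = atan 0.65 = 33.02°;  2α = 66.05°
n_0 = (+0.7474, -0.6644)
n_1 = (+0.9970, -0.0772)
n_2 = (-0.2969, +0.9549)
n_3 = (-0.9100, +0.4147)
n_4 = (-0.5547, -0.8321)
n_5 = (+0.3764, -0.9265)
  (0,1): δ = 142.79°  ·
  (0,2): δ = 31.10°  ✓
  (0,3): δ = 17.13°  ✓
  (0,4): δ = 97.94°  ·
  (0,5): δ = 153.74°  ·
  (1,2): δ = 68.30°  ·
  (1,3): δ = 20.07°  ✓
  (1,4): δ = 60.73°  ✓
  (1,5): δ = 116.53°  ·
  (2,3): δ = 131.77°  ·
  (2,4): δ = 50.96°  ✓
  (2,5): δ = 4.84°  ✓
  (3,4): δ = 99.19°  ·
  (3,5): δ = 43.39°  ✓
  (4,5): δ = 124.20°  ·
antipodal pairs: 7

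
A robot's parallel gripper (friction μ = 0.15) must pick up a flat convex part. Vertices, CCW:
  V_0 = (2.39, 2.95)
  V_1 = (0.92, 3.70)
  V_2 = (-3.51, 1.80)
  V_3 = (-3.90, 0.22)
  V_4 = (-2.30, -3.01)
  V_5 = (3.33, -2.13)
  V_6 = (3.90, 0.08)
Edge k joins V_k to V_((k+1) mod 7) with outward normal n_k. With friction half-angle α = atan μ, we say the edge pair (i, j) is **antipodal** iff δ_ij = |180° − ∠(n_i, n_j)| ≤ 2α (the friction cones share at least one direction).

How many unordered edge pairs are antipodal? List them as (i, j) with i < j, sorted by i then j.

α = atan 0.15 = 8.53°;  2α = 17.06°
n_0 = (+0.4545, +0.8908)
n_1 = (-0.3942, +0.9190)
n_2 = (-0.9709, +0.2396)
n_3 = (-0.8961, -0.4439)
n_4 = (+0.1544, -0.9880)
n_5 = (+0.9683, -0.2497)
n_6 = (+0.8850, +0.4656)
  (0,1): δ = 129.75°  ·
  (0,2): δ = 76.83°  ·
  (0,3): δ = 36.62°  ·
  (0,4): δ = 35.91°  ·
  (0,5): δ = 102.57°  ·
  (0,6): δ = 144.78°  ·
  (1,2): δ = 127.08°  ·
  (1,3): δ = 86.86°  ·
  (1,4): δ = 14.33°  ✓
  (1,5): δ = 52.32°  ·
  (1,6): δ = 94.54°  ·
  (2,3): δ = 139.78°  ·
  (2,4): δ = 67.25°  ·
  (2,5): δ = 0.60°  ✓
  (2,6): δ = 41.62°  ·
  (3,4): δ = 107.47°  ·
  (3,5): δ = 40.81°  ·
  (3,6): δ = 1.40°  ✓
  (4,5): δ = 113.35°  ·
  (4,6): δ = 71.13°  ·
  (5,6): δ = 137.79°  ·
antipodal pairs: 3

count = 3; pairs: (1,4), (2,5), (3,6)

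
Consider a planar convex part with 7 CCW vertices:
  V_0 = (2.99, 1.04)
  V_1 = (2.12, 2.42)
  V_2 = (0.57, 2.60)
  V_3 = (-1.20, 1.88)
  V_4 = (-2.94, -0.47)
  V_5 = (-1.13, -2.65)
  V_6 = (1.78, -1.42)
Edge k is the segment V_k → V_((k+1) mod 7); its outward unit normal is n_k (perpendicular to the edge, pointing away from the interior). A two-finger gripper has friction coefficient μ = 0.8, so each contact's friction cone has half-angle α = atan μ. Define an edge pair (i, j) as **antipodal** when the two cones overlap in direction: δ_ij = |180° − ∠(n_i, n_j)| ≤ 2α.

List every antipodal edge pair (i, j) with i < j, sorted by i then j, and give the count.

α = atan 0.8 = 38.66°;  2α = 77.32°
n_0 = (+0.8459, +0.5333)
n_1 = (+0.1154, +0.9933)
n_2 = (-0.3768, +0.9263)
n_3 = (-0.8037, +0.5951)
n_4 = (-0.7694, -0.6388)
n_5 = (+0.3893, -0.9211)
n_6 = (+0.8973, -0.4414)
  (0,1): δ = 128.85°  ·
  (0,2): δ = 100.09°  ·
  (0,3): δ = 68.75°  ✓
  (0,4): δ = 7.47°  ✓
  (0,5): δ = 80.68°  ·
  (0,6): δ = 121.58°  ·
  (1,2): δ = 151.24°  ·
  (1,3): δ = 119.89°  ·
  (1,4): δ = 43.67°  ✓
  (1,5): δ = 29.54°  ✓
  (1,6): δ = 70.43°  ✓
  (2,3): δ = 148.65°  ·
  (2,4): δ = 72.43°  ✓
  (2,5): δ = 0.78°  ✓
  (2,6): δ = 41.67°  ✓
  (3,4): δ = 103.78°  ·
  (3,5): δ = 30.57°  ✓
  (3,6): δ = 10.33°  ✓
  (4,5): δ = 106.79°  ·
  (4,6): δ = 65.89°  ✓
  (5,6): δ = 139.10°  ·
antipodal pairs: 11

count = 11; pairs: (0,3), (0,4), (1,4), (1,5), (1,6), (2,4), (2,5), (2,6), (3,5), (3,6), (4,6)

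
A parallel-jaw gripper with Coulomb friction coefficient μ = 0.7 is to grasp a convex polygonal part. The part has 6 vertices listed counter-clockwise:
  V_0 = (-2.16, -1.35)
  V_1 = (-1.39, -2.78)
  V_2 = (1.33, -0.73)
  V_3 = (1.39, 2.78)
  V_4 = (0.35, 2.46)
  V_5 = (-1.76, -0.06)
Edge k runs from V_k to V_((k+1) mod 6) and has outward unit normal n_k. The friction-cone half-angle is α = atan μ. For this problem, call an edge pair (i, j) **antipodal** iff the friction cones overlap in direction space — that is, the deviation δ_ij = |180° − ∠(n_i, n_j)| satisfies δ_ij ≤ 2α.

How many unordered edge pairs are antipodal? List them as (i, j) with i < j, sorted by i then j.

α = atan 0.7 = 34.99°;  2α = 69.98°
n_0 = (-0.8805, -0.4741)
n_1 = (+0.6019, -0.7986)
n_2 = (+0.9999, -0.0171)
n_3 = (-0.2941, +0.9558)
n_4 = (-0.7667, +0.6420)
n_5 = (-0.9551, +0.2962)
  (0,1): δ = 81.30°  ·
  (0,2): δ = 29.28°  ✓
  (0,3): δ = 78.80°  ·
  (0,4): δ = 111.76°  ·
  (0,5): δ = 134.47°  ·
  (1,2): δ = 127.98°  ·
  (1,3): δ = 19.90°  ✓
  (1,4): δ = 13.06°  ✓
  (1,5): δ = 35.77°  ✓
  (2,3): δ = 71.92°  ·
  (2,4): δ = 38.96°  ✓
  (2,5): δ = 16.25°  ✓
  (3,4): δ = 147.04°  ·
  (3,5): δ = 124.33°  ·
  (4,5): δ = 157.29°  ·
antipodal pairs: 6

count = 6; pairs: (0,2), (1,3), (1,4), (1,5), (2,4), (2,5)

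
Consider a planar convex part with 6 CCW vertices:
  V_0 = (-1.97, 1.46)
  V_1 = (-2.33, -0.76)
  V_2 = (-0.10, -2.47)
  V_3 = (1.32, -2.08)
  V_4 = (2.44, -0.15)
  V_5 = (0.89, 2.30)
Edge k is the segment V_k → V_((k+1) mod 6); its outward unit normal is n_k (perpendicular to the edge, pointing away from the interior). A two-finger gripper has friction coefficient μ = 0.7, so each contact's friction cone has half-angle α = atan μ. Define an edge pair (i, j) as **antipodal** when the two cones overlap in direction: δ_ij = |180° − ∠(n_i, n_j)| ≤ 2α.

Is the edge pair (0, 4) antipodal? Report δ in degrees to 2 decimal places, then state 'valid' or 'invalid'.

α = atan 0.7 = 34.99°;  2α = 69.98°
edge 0: e_0 = (-0.36, -2.22);  n_0 = (-0.9871, +0.1601)
edge 4: e_4 = (-1.55, +2.45);  n_4 = (+0.8451, +0.5346)
∠(n_0, n_4) = 138.47°
δ = |180° − 138.47°| = 41.53°
41.53° ≤ 2α = 69.98°  →  valid

δ = 41.53°, valid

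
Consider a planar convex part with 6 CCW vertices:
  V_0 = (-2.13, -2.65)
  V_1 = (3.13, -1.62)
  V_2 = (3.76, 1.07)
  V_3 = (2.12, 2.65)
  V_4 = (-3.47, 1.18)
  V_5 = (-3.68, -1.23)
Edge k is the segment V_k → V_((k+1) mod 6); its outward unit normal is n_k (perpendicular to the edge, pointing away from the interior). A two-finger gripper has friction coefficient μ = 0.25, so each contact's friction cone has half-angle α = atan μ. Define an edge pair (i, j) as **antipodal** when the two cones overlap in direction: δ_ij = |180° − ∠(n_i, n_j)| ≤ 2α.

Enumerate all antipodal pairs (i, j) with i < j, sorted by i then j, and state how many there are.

α = atan 0.25 = 14.04°;  2α = 28.07°
n_0 = (+0.1922, -0.9814)
n_1 = (+0.9737, -0.2280)
n_2 = (+0.6938, +0.7202)
n_3 = (-0.2543, +0.9671)
n_4 = (-0.9962, +0.0868)
n_5 = (-0.6755, -0.7374)
  (0,1): δ = 114.26°  ·
  (0,2): δ = 55.01°  ·
  (0,3): δ = 3.65°  ✓
  (0,4): δ = 73.94°  ·
  (0,5): δ = 126.43°  ·
  (1,2): δ = 120.75°  ·
  (1,3): δ = 62.09°  ·
  (1,4): δ = 8.20°  ✓
  (1,5): δ = 60.69°  ·
  (2,3): δ = 121.33°  ·
  (2,4): δ = 51.05°  ·
  (2,5): δ = 1.44°  ✓
  (3,4): δ = 109.71°  ·
  (3,5): δ = 57.23°  ·
  (4,5): δ = 127.51°  ·
antipodal pairs: 3

count = 3; pairs: (0,3), (1,4), (2,5)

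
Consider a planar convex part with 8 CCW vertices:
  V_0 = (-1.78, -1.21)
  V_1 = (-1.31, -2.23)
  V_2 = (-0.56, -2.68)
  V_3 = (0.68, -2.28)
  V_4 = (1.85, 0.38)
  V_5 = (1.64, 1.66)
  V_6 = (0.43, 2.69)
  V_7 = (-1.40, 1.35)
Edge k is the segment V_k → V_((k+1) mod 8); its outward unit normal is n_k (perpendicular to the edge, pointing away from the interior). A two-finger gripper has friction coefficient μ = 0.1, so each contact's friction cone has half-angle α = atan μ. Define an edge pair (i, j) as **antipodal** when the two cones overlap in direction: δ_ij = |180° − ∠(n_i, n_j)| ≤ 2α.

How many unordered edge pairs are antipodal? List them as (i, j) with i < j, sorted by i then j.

α = atan 0.1 = 5.71°;  2α = 11.42°
n_0 = (-0.9082, -0.4185)
n_1 = (-0.5145, -0.8575)
n_2 = (+0.3070, -0.9517)
n_3 = (+0.9154, -0.4026)
n_4 = (+0.9868, +0.1619)
n_5 = (+0.6482, +0.7615)
n_6 = (-0.5908, +0.8068)
n_7 = (-0.9892, +0.1468)
  (0,1): δ = 145.70°  ·
  (0,2): δ = 96.86°  ·
  (0,3): δ = 48.48°  ·
  (0,4): δ = 15.42°  ·
  (0,5): δ = 24.85°  ·
  (0,6): δ = 101.47°  ·
  (0,7): δ = 146.82°  ·
  (1,2): δ = 131.16°  ·
  (1,3): δ = 82.78°  ·
  (1,4): δ = 49.72°  ·
  (1,5): δ = 9.44°  ✓
  (1,6): δ = 67.18°  ·
  (1,7): δ = 112.52°  ·
  (2,3): δ = 131.62°  ·
  (2,4): δ = 98.56°  ·
  (2,5): δ = 58.28°  ·
  (2,6): δ = 18.33°  ·
  (2,7): δ = 63.68°  ·
  (3,4): δ = 146.94°  ·
  (3,5): δ = 106.66°  ·
  (3,6): δ = 30.04°  ·
  (3,7): δ = 15.30°  ·
  (4,5): δ = 139.72°  ·
  (4,6): δ = 63.10°  ·
  (4,7): δ = 17.76°  ·
  (5,6): δ = 103.38°  ·
  (5,7): δ = 58.04°  ·
  (6,7): δ = 134.66°  ·
antipodal pairs: 1

count = 1; pairs: (1,5)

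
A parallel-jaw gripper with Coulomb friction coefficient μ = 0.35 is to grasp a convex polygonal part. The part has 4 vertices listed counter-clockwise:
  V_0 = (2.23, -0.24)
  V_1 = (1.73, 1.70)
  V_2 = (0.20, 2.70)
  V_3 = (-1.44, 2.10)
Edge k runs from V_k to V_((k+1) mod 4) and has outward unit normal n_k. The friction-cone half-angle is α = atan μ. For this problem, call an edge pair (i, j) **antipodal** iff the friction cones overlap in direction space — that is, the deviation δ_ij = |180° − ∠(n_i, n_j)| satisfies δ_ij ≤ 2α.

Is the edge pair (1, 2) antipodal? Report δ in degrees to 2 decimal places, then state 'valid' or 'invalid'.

α = atan 0.35 = 19.29°;  2α = 38.58°
edge 1: e_1 = (-1.53, +1.00);  n_1 = (+0.5471, +0.8371)
edge 2: e_2 = (-1.64, -0.60);  n_2 = (-0.3436, +0.9391)
∠(n_1, n_2) = 53.26°
δ = |180° − 53.26°| = 126.74°
126.74° > 2α = 38.58°  →  invalid

δ = 126.74°, invalid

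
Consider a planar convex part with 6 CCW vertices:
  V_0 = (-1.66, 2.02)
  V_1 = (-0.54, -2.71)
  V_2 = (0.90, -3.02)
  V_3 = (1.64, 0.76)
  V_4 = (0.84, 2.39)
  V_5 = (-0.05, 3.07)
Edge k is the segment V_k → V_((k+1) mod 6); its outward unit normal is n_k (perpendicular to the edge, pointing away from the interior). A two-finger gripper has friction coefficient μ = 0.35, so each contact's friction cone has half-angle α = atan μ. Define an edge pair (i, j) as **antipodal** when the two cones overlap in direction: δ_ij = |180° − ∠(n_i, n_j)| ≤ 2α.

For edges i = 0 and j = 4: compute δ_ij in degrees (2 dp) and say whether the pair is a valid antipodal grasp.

α = atan 0.35 = 19.29°;  2α = 38.58°
edge 0: e_0 = (+1.12, -4.73);  n_0 = (-0.9731, -0.2304)
edge 4: e_4 = (-0.89, +0.68);  n_4 = (+0.6071, +0.7946)
∠(n_0, n_4) = 140.70°
δ = |180° − 140.70°| = 39.30°
39.30° > 2α = 38.58°  →  invalid

δ = 39.30°, invalid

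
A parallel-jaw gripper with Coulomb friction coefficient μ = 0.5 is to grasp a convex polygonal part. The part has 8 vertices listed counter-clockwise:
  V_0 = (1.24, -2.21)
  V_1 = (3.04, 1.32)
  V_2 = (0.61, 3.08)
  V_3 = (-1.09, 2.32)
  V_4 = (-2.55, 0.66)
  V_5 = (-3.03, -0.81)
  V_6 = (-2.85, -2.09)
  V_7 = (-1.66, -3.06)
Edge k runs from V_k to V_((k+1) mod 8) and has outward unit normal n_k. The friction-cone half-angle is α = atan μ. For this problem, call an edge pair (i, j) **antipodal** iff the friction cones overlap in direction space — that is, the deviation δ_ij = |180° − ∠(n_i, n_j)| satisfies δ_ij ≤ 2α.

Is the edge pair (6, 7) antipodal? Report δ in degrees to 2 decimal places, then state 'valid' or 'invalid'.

α = atan 0.5 = 26.57°;  2α = 53.13°
edge 6: e_6 = (+1.19, -0.97);  n_6 = (-0.6318, -0.7751)
edge 7: e_7 = (+2.90, +0.85);  n_7 = (+0.2813, -0.9596)
∠(n_6, n_7) = 55.52°
δ = |180° − 55.52°| = 124.48°
124.48° > 2α = 53.13°  →  invalid

δ = 124.48°, invalid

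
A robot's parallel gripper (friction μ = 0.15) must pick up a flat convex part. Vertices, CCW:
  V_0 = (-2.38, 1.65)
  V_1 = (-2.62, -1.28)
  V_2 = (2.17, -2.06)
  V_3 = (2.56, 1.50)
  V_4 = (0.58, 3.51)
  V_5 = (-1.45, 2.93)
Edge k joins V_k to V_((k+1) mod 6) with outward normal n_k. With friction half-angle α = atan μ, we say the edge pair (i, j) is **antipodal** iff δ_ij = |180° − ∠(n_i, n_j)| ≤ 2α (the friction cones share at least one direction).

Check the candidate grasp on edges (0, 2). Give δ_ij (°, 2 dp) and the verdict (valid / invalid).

δ = 1.57°, valid

α = atan 0.15 = 8.53°;  2α = 17.06°
edge 0: e_0 = (-0.24, -2.93);  n_0 = (-0.9967, +0.0816)
edge 2: e_2 = (+0.39, +3.56);  n_2 = (+0.9941, -0.1089)
∠(n_0, n_2) = 178.43°
δ = |180° − 178.43°| = 1.57°
1.57° ≤ 2α = 17.06°  →  valid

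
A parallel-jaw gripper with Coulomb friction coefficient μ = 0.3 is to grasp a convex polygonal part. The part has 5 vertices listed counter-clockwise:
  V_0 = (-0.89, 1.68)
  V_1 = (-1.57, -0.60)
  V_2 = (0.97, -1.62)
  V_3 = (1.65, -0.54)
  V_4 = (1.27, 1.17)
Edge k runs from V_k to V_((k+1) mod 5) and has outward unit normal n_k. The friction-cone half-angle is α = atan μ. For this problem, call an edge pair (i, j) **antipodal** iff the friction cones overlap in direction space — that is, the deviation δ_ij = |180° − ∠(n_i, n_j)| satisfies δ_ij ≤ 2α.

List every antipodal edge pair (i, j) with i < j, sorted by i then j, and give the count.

count = 3; pairs: (0,2), (0,3), (1,4)

α = atan 0.3 = 16.70°;  2α = 33.40°
n_0 = (-0.9583, +0.2858)
n_1 = (-0.3727, -0.9280)
n_2 = (+0.8462, -0.5328)
n_3 = (+0.9762, +0.2169)
n_4 = (+0.2298, +0.9732)
  (0,1): δ = 95.27°  ·
  (0,2): δ = 15.59°  ✓
  (0,3): δ = 29.14°  ✓
  (0,4): δ = 93.32°  ·
  (1,2): δ = 100.32°  ·
  (1,3): δ = 55.59°  ·
  (1,4): δ = 8.59°  ✓
  (2,3): δ = 135.28°  ·
  (2,4): δ = 71.09°  ·
  (3,4): δ = 115.81°  ·
antipodal pairs: 3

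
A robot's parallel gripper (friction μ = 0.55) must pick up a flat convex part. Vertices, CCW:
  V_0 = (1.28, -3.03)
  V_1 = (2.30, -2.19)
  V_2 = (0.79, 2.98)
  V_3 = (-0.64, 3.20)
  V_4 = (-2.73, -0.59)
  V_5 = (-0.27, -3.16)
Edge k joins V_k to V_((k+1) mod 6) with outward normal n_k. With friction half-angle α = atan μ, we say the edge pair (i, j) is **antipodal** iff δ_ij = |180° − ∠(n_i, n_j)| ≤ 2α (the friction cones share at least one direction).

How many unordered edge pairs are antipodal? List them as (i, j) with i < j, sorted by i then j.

α = atan 0.55 = 28.81°;  2α = 57.62°
n_0 = (+0.6357, -0.7719)
n_1 = (+0.9599, +0.2804)
n_2 = (+0.1521, +0.9884)
n_3 = (-0.8757, +0.4829)
n_4 = (-0.7224, -0.6915)
n_5 = (+0.0836, -0.9965)
  (0,1): δ = 113.19°  ·
  (0,2): δ = 48.22°  ✓
  (0,3): δ = 21.65°  ✓
  (0,4): δ = 94.27°  ·
  (0,5): δ = 145.32°  ·
  (1,2): δ = 115.03°  ·
  (1,3): δ = 45.16°  ✓
  (1,4): δ = 27.47°  ✓
  (1,5): δ = 78.51°  ·
  (2,3): δ = 110.13°  ·
  (2,4): δ = 37.51°  ✓
  (2,5): δ = 13.54°  ✓
  (3,4): δ = 107.38°  ·
  (3,5): δ = 56.33°  ✓
  (4,5): δ = 128.95°  ·
antipodal pairs: 7

count = 7; pairs: (0,2), (0,3), (1,3), (1,4), (2,4), (2,5), (3,5)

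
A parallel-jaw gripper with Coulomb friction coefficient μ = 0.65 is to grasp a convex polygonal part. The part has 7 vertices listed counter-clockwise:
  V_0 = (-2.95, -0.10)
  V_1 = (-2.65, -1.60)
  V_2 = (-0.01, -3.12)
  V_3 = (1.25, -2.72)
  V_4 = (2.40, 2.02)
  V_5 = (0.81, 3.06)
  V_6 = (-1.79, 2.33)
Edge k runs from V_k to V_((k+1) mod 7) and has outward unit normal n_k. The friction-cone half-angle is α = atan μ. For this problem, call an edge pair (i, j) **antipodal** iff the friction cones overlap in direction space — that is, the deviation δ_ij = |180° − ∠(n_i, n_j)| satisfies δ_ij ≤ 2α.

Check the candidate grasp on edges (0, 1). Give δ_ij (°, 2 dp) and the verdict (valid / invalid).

δ = 131.24°, invalid

α = atan 0.65 = 33.02°;  2α = 66.05°
edge 0: e_0 = (+0.30, -1.50);  n_0 = (-0.9806, -0.1961)
edge 1: e_1 = (+2.64, -1.52);  n_1 = (-0.4990, -0.8666)
∠(n_0, n_1) = 48.76°
δ = |180° − 48.76°| = 131.24°
131.24° > 2α = 66.05°  →  invalid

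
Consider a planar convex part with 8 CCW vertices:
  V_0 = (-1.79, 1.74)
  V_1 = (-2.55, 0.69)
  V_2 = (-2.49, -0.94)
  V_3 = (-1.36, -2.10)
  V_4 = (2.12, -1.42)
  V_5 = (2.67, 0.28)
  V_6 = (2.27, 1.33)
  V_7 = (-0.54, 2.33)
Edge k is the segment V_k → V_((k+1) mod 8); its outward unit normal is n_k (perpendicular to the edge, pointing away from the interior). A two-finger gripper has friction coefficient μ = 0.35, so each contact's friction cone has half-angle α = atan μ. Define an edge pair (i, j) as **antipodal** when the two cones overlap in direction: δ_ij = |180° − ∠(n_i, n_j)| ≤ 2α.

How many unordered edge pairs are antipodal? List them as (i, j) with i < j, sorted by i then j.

α = atan 0.35 = 19.29°;  2α = 38.58°
n_0 = (-0.8101, +0.5863)
n_1 = (-0.9993, -0.0368)
n_2 = (-0.7163, -0.6978)
n_3 = (+0.1918, -0.9814)
n_4 = (+0.9514, -0.3078)
n_5 = (+0.9345, +0.3560)
n_6 = (+0.3353, +0.9421)
n_7 = (-0.4268, +0.9043)
  (0,1): δ = 141.99°  ·
  (0,2): δ = 99.85°  ·
  (0,3): δ = 43.05°  ·
  (0,4): δ = 17.97°  ✓
  (0,5): δ = 56.75°  ·
  (0,6): δ = 106.31°  ·
  (0,7): δ = 151.16°  ·
  (1,2): δ = 137.86°  ·
  (1,3): δ = 81.05°  ·
  (1,4): δ = 20.04°  ✓
  (1,5): δ = 18.75°  ✓
  (1,6): δ = 68.30°  ·
  (1,7): δ = 113.16°  ·
  (2,3): δ = 123.19°  ·
  (2,4): δ = 62.18°  ·
  (2,5): δ = 23.39°  ✓
  (2,6): δ = 26.16°  ✓
  (2,7): δ = 71.02°  ·
  (3,4): δ = 118.98°  ·
  (3,5): δ = 80.20°  ·
  (3,6): δ = 30.65°  ✓
  (3,7): δ = 14.21°  ✓
  (4,5): δ = 141.22°  ·
  (4,6): δ = 91.66°  ·
  (4,7): δ = 46.80°  ·
  (5,6): δ = 130.44°  ·
  (5,7): δ = 85.59°  ·
  (6,7): δ = 135.14°  ·
antipodal pairs: 7

count = 7; pairs: (0,4), (1,4), (1,5), (2,5), (2,6), (3,6), (3,7)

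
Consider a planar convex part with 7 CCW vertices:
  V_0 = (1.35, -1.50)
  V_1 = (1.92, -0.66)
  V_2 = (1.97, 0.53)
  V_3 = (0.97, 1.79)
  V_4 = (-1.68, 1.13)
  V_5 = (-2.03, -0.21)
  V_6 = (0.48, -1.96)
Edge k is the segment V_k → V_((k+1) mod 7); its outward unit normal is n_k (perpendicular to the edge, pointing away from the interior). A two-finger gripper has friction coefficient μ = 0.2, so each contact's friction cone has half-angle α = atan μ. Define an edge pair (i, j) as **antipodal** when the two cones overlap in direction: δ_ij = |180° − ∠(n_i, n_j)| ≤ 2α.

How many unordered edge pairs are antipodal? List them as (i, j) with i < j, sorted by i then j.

count = 4; pairs: (0,4), (1,4), (2,5), (3,6)

α = atan 0.2 = 11.31°;  2α = 22.62°
n_0 = (+0.8275, -0.5615)
n_1 = (+0.9991, -0.0420)
n_2 = (+0.7833, +0.6217)
n_3 = (-0.2417, +0.9704)
n_4 = (-0.9675, +0.2527)
n_5 = (-0.5719, -0.8203)
n_6 = (+0.4674, -0.8840)
  (0,1): δ = 148.25°  ·
  (0,2): δ = 107.40°  ·
  (0,3): δ = 41.85°  ·
  (0,4): δ = 19.52°  ✓
  (0,5): δ = 89.28°  ·
  (0,6): δ = 152.03°  ·
  (1,2): δ = 139.16°  ·
  (1,3): δ = 73.61°  ·
  (1,4): δ = 12.23°  ✓
  (1,5): δ = 57.52°  ·
  (1,6): δ = 120.27°  ·
  (2,3): δ = 114.45°  ·
  (2,4): δ = 53.08°  ·
  (2,5): δ = 16.68°  ✓
  (2,6): δ = 79.43°  ·
  (3,4): δ = 118.62°  ·
  (3,5): δ = 48.87°  ·
  (3,6): δ = 13.88°  ✓
  (4,5): δ = 110.25°  ·
  (4,6): δ = 47.49°  ·
  (5,6): δ = 117.25°  ·
antipodal pairs: 4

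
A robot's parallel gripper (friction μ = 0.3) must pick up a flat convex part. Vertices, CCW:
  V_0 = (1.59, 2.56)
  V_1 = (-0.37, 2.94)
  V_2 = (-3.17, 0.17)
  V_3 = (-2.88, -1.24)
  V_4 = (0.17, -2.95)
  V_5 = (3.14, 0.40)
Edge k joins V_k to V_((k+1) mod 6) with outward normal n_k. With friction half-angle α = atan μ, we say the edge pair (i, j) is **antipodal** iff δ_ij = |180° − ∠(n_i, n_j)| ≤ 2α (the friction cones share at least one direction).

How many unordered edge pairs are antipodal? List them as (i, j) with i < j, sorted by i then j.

α = atan 0.3 = 16.70°;  2α = 33.40°
n_0 = (+0.1903, +0.9817)
n_1 = (-0.7033, +0.7109)
n_2 = (-0.9795, -0.2015)
n_3 = (-0.4890, -0.8723)
n_4 = (+0.7483, -0.6634)
n_5 = (+0.8125, +0.5830)
  (0,1): δ = 124.34°  ·
  (0,2): δ = 67.41°  ·
  (0,3): δ = 18.31°  ✓
  (0,4): δ = 59.41°  ·
  (0,5): δ = 136.64°  ·
  (1,2): δ = 123.07°  ·
  (1,3): δ = 73.97°  ·
  (1,4): δ = 3.75°  ✓
  (1,5): δ = 80.97°  ·
  (2,3): δ = 130.90°  ·
  (2,4): δ = 53.18°  ·
  (2,5): δ = 24.04°  ✓
  (3,4): δ = 102.28°  ·
  (3,5): δ = 25.06°  ✓
  (4,5): δ = 102.78°  ·
antipodal pairs: 4

count = 4; pairs: (0,3), (1,4), (2,5), (3,5)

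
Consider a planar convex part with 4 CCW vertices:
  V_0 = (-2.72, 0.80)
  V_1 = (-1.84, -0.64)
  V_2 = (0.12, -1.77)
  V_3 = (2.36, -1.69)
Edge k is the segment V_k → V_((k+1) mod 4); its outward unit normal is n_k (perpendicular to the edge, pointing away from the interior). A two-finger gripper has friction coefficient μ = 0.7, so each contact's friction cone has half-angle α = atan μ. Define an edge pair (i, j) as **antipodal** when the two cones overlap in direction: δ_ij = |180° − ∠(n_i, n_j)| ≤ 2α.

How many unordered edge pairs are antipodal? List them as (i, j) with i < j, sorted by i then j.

count = 3; pairs: (0,3), (1,3), (2,3)

α = atan 0.7 = 34.99°;  2α = 69.98°
n_0 = (-0.8533, -0.5215)
n_1 = (-0.4995, -0.8663)
n_2 = (+0.0357, -0.9994)
n_3 = (+0.4401, +0.8979)
  (0,1): δ = 151.39°  ·
  (0,2): δ = 119.38°  ·
  (0,3): δ = 32.46°  ✓
  (1,2): δ = 147.99°  ·
  (1,3): δ = 3.85°  ✓
  (2,3): δ = 28.16°  ✓
antipodal pairs: 3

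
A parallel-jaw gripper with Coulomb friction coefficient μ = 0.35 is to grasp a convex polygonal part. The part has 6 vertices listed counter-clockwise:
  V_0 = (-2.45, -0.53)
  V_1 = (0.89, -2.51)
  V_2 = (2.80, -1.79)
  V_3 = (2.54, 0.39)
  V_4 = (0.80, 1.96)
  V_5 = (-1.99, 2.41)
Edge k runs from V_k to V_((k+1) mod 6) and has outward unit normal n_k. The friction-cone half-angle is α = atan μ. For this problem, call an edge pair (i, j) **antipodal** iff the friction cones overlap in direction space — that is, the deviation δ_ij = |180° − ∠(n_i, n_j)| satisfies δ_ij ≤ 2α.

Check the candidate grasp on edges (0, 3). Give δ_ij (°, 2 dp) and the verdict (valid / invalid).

α = atan 0.35 = 19.29°;  2α = 38.58°
edge 0: e_0 = (+3.34, -1.98);  n_0 = (-0.5099, -0.8602)
edge 3: e_3 = (-1.74, +1.57);  n_3 = (+0.6699, +0.7424)
∠(n_0, n_3) = 168.60°
δ = |180° − 168.60°| = 11.40°
11.40° ≤ 2α = 38.58°  →  valid

δ = 11.40°, valid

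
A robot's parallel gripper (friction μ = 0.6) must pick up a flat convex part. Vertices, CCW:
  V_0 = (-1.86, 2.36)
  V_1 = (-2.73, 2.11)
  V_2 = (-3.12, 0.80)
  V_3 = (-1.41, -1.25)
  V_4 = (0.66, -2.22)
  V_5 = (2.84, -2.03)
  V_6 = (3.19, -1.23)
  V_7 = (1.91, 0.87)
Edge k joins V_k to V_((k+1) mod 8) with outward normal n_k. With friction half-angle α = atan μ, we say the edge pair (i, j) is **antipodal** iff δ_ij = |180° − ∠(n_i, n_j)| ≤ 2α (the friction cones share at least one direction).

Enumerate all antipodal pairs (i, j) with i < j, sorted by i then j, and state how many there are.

α = atan 0.6 = 30.96°;  2α = 61.93°
n_0 = (-0.2762, +0.9611)
n_1 = (-0.9584, +0.2853)
n_2 = (-0.7679, -0.6406)
n_3 = (-0.4243, -0.9055)
n_4 = (+0.0868, -0.9962)
n_5 = (+0.9162, -0.4008)
n_6 = (+0.8539, +0.5205)
n_7 = (+0.3676, +0.9300)
  (0,1): δ = 122.61°  ·
  (0,2): δ = 66.20°  ·
  (0,3): δ = 41.14°  ✓
  (0,4): δ = 11.05°  ✓
  (0,5): δ = 50.34°  ✓
  (0,6): δ = 105.33°  ·
  (0,7): δ = 142.40°  ·
  (1,2): δ = 123.59°  ·
  (1,3): δ = 98.53°  ·
  (1,4): δ = 68.44°  ·
  (1,5): δ = 7.05°  ✓
  (1,6): δ = 47.94°  ✓
  (1,7): δ = 85.01°  ·
  (2,3): δ = 154.94°  ·
  (2,4): δ = 124.85°  ·
  (2,5): δ = 63.46°  ·
  (2,6): δ = 8.47°  ✓
  (2,7): δ = 28.60°  ✓
  (3,4): δ = 149.91°  ·
  (3,5): δ = 88.52°  ·
  (3,6): δ = 33.53°  ✓
  (3,7): δ = 3.54°  ✓
  (4,5): δ = 118.61°  ·
  (4,6): δ = 63.62°  ·
  (4,7): δ = 26.55°  ✓
  (5,6): δ = 125.01°  ·
  (5,7): δ = 87.94°  ·
  (6,7): δ = 142.93°  ·
antipodal pairs: 10

count = 10; pairs: (0,3), (0,4), (0,5), (1,5), (1,6), (2,6), (2,7), (3,6), (3,7), (4,7)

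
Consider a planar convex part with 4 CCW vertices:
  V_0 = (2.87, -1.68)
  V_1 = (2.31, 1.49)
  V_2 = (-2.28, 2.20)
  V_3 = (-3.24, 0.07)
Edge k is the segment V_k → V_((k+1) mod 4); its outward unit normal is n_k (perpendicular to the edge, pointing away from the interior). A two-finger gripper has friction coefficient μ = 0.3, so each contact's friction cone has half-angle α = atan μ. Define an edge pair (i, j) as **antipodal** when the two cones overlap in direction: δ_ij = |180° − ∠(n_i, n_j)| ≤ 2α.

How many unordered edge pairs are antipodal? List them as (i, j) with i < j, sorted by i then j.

count = 1; pairs: (1,3)

α = atan 0.3 = 16.70°;  2α = 33.40°
n_0 = (+0.9848, +0.1740)
n_1 = (+0.1529, +0.9882)
n_2 = (-0.9117, +0.4109)
n_3 = (-0.2753, -0.9613)
  (0,1): δ = 108.81°  ·
  (0,2): δ = 34.28°  ·
  (0,3): δ = 64.00°  ·
  (1,2): δ = 105.47°  ·
  (1,3): δ = 7.19°  ✓
  (2,3): δ = 81.72°  ·
antipodal pairs: 1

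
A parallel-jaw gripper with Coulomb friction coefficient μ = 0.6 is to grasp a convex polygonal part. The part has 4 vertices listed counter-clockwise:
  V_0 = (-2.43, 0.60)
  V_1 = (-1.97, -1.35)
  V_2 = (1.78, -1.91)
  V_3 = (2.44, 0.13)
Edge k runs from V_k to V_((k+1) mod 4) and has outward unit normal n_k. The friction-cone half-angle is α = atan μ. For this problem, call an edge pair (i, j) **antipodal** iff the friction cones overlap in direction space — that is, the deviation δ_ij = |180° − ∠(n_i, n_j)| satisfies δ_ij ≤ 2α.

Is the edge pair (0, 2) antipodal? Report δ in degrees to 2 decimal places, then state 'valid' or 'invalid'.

δ = 31.20°, valid

α = atan 0.6 = 30.96°;  2α = 61.93°
edge 0: e_0 = (+0.46, -1.95);  n_0 = (-0.9733, -0.2296)
edge 2: e_2 = (+0.66, +2.04);  n_2 = (+0.9514, -0.3078)
∠(n_0, n_2) = 148.80°
δ = |180° − 148.80°| = 31.20°
31.20° ≤ 2α = 61.93°  →  valid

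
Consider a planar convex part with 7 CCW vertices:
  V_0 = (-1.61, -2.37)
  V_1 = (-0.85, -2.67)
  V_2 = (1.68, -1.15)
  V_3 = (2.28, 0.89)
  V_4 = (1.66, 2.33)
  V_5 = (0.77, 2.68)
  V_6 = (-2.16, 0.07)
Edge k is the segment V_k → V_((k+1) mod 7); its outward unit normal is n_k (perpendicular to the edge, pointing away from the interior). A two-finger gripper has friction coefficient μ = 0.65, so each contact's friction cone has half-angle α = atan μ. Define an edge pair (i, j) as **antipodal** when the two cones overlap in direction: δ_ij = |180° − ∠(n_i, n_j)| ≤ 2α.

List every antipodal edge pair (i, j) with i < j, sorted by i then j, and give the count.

α = atan 0.65 = 33.02°;  2α = 66.05°
n_0 = (-0.3672, -0.9302)
n_1 = (+0.5150, -0.8572)
n_2 = (+0.9594, -0.2822)
n_3 = (+0.9185, +0.3955)
n_4 = (+0.3660, +0.9306)
n_5 = (-0.6652, +0.7467)
n_6 = (-0.9755, -0.2199)
  (0,1): δ = 127.46°  ·
  (0,2): δ = 84.85°  ·
  (0,3): δ = 45.16°  ✓
  (0,4): δ = 0.07°  ✓
  (0,5): δ = 63.24°  ✓
  (0,6): δ = 124.24°  ·
  (1,2): δ = 137.39°  ·
  (1,3): δ = 97.70°  ·
  (1,4): δ = 52.46°  ✓
  (1,5): δ = 10.70°  ✓
  (1,6): δ = 71.71°  ·
  (2,3): δ = 140.32°  ·
  (2,4): δ = 95.08°  ·
  (2,5): δ = 31.92°  ✓
  (2,6): δ = 29.09°  ✓
  (3,4): δ = 134.76°  ·
  (3,5): δ = 71.60°  ·
  (3,6): δ = 10.59°  ✓
  (4,5): δ = 116.84°  ·
  (4,6): δ = 55.83°  ✓
  (5,6): δ = 118.99°  ·
antipodal pairs: 9

count = 9; pairs: (0,3), (0,4), (0,5), (1,4), (1,5), (2,5), (2,6), (3,6), (4,6)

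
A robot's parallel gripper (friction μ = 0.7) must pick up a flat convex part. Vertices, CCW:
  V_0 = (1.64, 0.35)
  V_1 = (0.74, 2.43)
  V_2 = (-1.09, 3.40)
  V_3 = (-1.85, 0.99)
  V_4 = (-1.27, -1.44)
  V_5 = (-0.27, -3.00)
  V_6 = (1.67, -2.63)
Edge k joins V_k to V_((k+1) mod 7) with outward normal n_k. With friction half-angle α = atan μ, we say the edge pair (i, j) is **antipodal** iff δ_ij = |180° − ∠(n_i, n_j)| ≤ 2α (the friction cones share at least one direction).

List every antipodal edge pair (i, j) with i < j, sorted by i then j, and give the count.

count = 10; pairs: (0,2), (0,3), (0,4), (1,3), (1,4), (1,5), (2,5), (2,6), (3,6), (4,6)

α = atan 0.7 = 34.99°;  2α = 69.98°
n_0 = (+0.9178, +0.3971)
n_1 = (+0.4683, +0.8836)
n_2 = (-0.9537, +0.3008)
n_3 = (-0.9727, -0.2322)
n_4 = (-0.8419, -0.5397)
n_5 = (+0.1873, -0.9823)
n_6 = (+0.9999, +0.0101)
  (0,1): δ = 141.32°  ·
  (0,2): δ = 40.90°  ✓
  (0,3): δ = 9.97°  ✓
  (0,4): δ = 9.26°  ✓
  (0,5): δ = 77.40°  ·
  (0,6): δ = 157.18°  ·
  (1,2): δ = 79.58°  ·
  (1,3): δ = 48.65°  ✓
  (1,4): δ = 29.41°  ✓
  (1,5): δ = 38.72°  ✓
  (1,6): δ = 118.50°  ·
  (2,3): δ = 149.07°  ·
  (2,4): δ = 129.84°  ·
  (2,5): δ = 61.70°  ✓
  (2,6): δ = 18.08°  ✓
  (3,4): δ = 160.76°  ·
  (3,5): δ = 92.63°  ·
  (3,6): δ = 12.85°  ✓
  (4,5): δ = 111.86°  ·
  (4,6): δ = 32.08°  ✓
  (5,6): δ = 100.22°  ·
antipodal pairs: 10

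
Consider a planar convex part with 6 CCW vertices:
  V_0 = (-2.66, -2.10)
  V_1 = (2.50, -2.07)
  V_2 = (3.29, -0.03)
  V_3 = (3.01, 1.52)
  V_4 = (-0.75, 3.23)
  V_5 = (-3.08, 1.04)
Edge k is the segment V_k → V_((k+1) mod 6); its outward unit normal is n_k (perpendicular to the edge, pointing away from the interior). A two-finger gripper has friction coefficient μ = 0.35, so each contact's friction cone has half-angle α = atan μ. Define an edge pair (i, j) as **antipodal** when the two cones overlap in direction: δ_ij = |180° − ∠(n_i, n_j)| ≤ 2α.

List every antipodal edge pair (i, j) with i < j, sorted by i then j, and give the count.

α = atan 0.35 = 19.29°;  2α = 38.58°
n_0 = (+0.0058, -1.0000)
n_1 = (+0.9325, -0.3611)
n_2 = (+0.9841, +0.1778)
n_3 = (+0.4140, +0.9103)
n_4 = (-0.6849, +0.7287)
n_5 = (-0.9912, -0.1326)
  (0,1): δ = 111.50°  ·
  (0,2): δ = 80.09°  ·
  (0,3): δ = 24.79°  ✓
  (0,4): δ = 42.89°  ·
  (0,5): δ = 97.29°  ·
  (1,2): δ = 148.59°  ·
  (1,3): δ = 93.29°  ·
  (1,4): δ = 25.60°  ✓
  (1,5): δ = 28.79°  ✓
  (2,3): δ = 124.70°  ·
  (2,4): δ = 57.01°  ·
  (2,5): δ = 2.62°  ✓
  (3,4): δ = 112.32°  ·
  (3,5): δ = 57.93°  ·
  (4,5): δ = 125.61°  ·
antipodal pairs: 4

count = 4; pairs: (0,3), (1,4), (1,5), (2,5)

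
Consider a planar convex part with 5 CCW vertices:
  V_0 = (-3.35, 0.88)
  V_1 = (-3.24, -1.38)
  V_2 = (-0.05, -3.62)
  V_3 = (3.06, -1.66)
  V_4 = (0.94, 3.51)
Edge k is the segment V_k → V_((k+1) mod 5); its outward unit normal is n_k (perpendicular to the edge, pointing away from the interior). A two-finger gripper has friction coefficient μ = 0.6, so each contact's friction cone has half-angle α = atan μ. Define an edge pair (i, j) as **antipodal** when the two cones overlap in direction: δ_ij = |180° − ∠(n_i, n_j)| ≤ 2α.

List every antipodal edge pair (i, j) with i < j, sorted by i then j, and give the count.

α = atan 0.6 = 30.96°;  2α = 61.93°
n_0 = (-0.9988, -0.0486)
n_1 = (-0.5747, -0.8184)
n_2 = (+0.5332, -0.8460)
n_3 = (+0.9252, +0.3794)
n_4 = (-0.5227, +0.8525)
  (0,1): δ = 127.86°  ·
  (0,2): δ = 60.57°  ✓
  (0,3): δ = 19.51°  ✓
  (0,4): δ = 118.72°  ·
  (1,2): δ = 112.70°  ·
  (1,3): δ = 32.63°  ✓
  (1,4): δ = 66.59°  ·
  (2,3): δ = 99.92°  ·
  (2,4): δ = 0.71°  ✓
  (3,4): δ = 80.79°  ·
antipodal pairs: 4

count = 4; pairs: (0,2), (0,3), (1,3), (2,4)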